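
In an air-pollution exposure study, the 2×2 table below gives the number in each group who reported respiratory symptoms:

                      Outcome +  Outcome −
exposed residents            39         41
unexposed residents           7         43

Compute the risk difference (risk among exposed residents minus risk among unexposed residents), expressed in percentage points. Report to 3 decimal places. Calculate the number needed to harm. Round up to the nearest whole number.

risk, exposed residents = 39/80 = 0.4875
risk, unexposed residents = 7/50 = 0.1400
risk difference = 0.4875 − 0.1400 = 0.3475 → 34.750 percentage points
absolute risk difference = 0.347500
1 / 0.347500 = 2.878 → round up → 3

RD = 34.750; NNH = 3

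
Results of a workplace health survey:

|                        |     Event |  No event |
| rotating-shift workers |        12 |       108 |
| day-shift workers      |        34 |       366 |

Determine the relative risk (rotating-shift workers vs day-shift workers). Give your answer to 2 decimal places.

risk, rotating-shift workers = 12/120 = 0.1000
risk, day-shift workers = 34/400 = 0.0850
RR = 0.1000 / 0.0850 = 1.18

RR = 1.18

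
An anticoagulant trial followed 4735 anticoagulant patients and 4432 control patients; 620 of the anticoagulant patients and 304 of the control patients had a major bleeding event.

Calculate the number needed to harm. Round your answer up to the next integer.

risk, anticoagulant patients = 620/4735 = 0.130940
risk, control patients = 304/4432 = 0.068592
absolute risk difference = 0.062348
1 / 0.062348 = 16.039 → round up → 17

17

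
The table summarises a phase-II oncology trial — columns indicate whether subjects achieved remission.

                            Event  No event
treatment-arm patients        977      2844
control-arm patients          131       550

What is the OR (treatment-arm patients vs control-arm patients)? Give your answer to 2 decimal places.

OR = (977 × 550) / (2844 × 131) = 537350/372564 ≈ 1.44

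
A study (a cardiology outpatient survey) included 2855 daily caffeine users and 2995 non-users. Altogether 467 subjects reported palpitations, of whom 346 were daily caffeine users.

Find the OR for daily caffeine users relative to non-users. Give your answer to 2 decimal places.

daily caffeine users without the outcome: 2855 − 346 = 2509
non-users with the outcome: 467 − 346 = 121
non-users without the outcome: 2995 − 121 = 2874
OR = (346 × 2874) / (2509 × 121) = 994404/303589 ≈ 3.28

3.28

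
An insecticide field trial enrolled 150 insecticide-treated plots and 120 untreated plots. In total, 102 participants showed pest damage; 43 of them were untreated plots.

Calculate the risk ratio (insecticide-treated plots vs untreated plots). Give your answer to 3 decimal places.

RR ≈ 1.098

insecticide-treated plots with the outcome: 102 − 43 = 59
insecticide-treated plots without the outcome: 150 − 59 = 91
untreated plots without the outcome: 120 − 43 = 77
risk, insecticide-treated plots = 59/150 = 0.3933
risk, untreated plots = 43/120 = 0.3583
RR = 0.3933 / 0.3583 = 1.098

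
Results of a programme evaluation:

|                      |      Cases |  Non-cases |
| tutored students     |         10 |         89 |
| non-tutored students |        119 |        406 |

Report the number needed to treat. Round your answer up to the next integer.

8

risk, tutored students = 10/99 = 0.101010
risk, non-tutored students = 119/525 = 0.226667
absolute risk difference = 0.125657
1 / 0.125657 = 7.958 → round up → 8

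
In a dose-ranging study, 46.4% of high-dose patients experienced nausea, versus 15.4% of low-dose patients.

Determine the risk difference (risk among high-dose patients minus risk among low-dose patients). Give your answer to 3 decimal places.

risk difference = 0.4640 − 0.1540 = 0.310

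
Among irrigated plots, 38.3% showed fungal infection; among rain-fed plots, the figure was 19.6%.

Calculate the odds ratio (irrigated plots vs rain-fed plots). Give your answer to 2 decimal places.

odds, irrigated plots = 0.3830/0.6170 = 0.6207
odds, rain-fed plots = 0.1960/0.8040 = 0.2438
OR = 0.6207 / 0.2438 = 2.55

OR: 2.55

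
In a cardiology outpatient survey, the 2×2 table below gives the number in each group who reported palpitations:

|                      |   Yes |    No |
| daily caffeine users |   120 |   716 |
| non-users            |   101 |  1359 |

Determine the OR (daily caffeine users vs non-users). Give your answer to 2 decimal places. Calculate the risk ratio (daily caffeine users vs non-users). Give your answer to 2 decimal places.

OR = 2.26; RR = 2.07

OR = (120 × 1359) / (716 × 101) = 163080/72316 ≈ 2.26
risk, daily caffeine users = 120/836 = 0.1435
risk, non-users = 101/1460 = 0.0692
RR = 0.1435 / 0.0692 = 2.07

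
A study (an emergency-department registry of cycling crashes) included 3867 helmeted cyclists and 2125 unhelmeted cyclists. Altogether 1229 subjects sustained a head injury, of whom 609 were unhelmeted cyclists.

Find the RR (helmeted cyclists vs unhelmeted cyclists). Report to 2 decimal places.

0.56

helmeted cyclists with the outcome: 1229 − 609 = 620
helmeted cyclists without the outcome: 3867 − 620 = 3247
unhelmeted cyclists without the outcome: 2125 − 609 = 1516
risk, helmeted cyclists = 620/3867 = 0.1603
risk, unhelmeted cyclists = 609/2125 = 0.2866
RR = 0.1603 / 0.2866 = 0.56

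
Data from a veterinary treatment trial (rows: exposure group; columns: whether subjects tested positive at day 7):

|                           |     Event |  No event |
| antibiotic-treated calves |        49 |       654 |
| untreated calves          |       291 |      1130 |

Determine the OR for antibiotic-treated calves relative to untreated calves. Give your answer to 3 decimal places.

OR = (49 × 1130) / (654 × 291) = 55370/190314 ≈ 0.291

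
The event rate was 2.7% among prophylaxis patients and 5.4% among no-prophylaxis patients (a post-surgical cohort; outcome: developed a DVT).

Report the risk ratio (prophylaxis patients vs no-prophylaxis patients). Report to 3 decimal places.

RR = 0.02700 / 0.05400 = 0.500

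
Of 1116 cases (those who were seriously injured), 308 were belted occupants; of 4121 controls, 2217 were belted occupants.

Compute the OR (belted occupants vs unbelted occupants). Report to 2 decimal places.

OR ≈ 0.33

odds, belted occupants = 308/2217 = 0.1389
odds, unbelted occupants = 808/1904 = 0.4244
OR = 0.1389 / 0.4244 = 0.33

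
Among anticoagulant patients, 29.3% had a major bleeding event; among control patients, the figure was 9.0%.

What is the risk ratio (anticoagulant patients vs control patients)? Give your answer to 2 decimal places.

RR = 0.2930 / 0.0900 = 3.26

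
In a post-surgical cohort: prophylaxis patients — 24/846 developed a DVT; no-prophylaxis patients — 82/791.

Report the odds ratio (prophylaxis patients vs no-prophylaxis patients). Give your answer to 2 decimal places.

OR = (24 × 709) / (822 × 82) = 17016/67404 ≈ 0.25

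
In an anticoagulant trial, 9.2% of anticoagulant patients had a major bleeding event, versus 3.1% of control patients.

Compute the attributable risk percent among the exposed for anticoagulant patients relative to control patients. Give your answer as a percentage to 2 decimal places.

AR% = (0.09200 − 0.03100) / 0.09200 = 0.6630 → 66.30%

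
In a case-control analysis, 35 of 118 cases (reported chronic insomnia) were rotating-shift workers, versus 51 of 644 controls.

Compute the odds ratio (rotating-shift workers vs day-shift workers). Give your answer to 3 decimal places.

OR = (35 × 593) / (51 × 83) = 20755/4233 ≈ 4.903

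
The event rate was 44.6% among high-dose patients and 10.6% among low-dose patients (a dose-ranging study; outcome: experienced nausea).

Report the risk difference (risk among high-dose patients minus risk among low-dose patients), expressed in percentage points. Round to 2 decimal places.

risk difference = 0.4460 − 0.1060 = 0.3400 → 34.00 percentage points

34.00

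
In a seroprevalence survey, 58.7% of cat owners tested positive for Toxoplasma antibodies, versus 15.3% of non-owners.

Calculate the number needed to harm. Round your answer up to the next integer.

absolute risk difference = 0.434000
1 / 0.434000 = 2.304 → round up → 3

NNH = 3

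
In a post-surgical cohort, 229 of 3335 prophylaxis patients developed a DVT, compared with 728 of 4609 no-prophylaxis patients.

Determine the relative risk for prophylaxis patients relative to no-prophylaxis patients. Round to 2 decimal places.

risk, prophylaxis patients = 229/3335 = 0.0687
risk, no-prophylaxis patients = 728/4609 = 0.1580
RR = 0.0687 / 0.1580 = 0.43

RR = 0.43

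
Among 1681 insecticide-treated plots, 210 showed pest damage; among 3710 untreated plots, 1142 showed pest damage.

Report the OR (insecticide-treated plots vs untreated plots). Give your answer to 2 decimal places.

OR = (210 × 2568) / (1471 × 1142) = 539280/1679882 ≈ 0.32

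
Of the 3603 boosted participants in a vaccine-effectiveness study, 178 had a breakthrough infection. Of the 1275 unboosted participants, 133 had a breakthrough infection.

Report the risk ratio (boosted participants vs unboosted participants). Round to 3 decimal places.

risk, boosted participants = 178/3603 = 0.04940
risk, unboosted participants = 133/1275 = 0.10431
RR = 0.04940 / 0.10431 = 0.474

0.474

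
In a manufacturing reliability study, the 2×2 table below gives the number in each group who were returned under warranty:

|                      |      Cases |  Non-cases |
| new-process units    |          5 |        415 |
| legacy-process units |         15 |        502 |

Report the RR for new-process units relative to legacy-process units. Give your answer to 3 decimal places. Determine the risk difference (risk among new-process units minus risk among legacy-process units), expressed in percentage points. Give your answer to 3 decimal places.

risk, new-process units = 5/420 = 0.01190
risk, legacy-process units = 15/517 = 0.02901
RR = 0.01190 / 0.02901 = 0.410
risk difference = 0.01190 − 0.02901 = -0.01711 → -1.711 percentage points

RR = 0.410; RD = -1.711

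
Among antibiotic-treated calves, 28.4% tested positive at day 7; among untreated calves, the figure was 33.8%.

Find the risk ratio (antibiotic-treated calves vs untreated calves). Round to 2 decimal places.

RR = 0.2840 / 0.3380 = 0.84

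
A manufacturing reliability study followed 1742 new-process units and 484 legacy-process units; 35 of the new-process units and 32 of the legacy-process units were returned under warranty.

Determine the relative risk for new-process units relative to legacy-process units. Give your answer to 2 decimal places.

risk, new-process units = 35/1742 = 0.02009
risk, legacy-process units = 32/484 = 0.06612
RR = 0.02009 / 0.06612 = 0.30

0.30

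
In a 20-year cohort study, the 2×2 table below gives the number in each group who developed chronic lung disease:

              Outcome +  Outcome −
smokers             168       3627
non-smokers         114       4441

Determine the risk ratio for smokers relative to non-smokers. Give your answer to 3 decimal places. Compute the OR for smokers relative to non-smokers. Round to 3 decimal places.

risk, smokers = 168/3795 = 0.04427
risk, non-smokers = 114/4555 = 0.02503
RR = 0.04427 / 0.02503 = 1.769
OR = (168 × 4441) / (3627 × 114) = 746088/413478 ≈ 1.804

RR = 1.769; OR = 1.804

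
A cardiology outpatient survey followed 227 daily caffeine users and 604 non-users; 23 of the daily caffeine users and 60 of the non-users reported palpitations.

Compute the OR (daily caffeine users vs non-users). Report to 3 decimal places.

OR = (23 × 544) / (204 × 60) = 12512/12240 ≈ 1.022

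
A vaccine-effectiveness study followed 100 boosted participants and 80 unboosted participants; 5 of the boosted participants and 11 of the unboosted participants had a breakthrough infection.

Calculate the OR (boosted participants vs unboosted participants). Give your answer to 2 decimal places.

odds, boosted participants = 5/95 = 0.0526
odds, unboosted participants = 11/69 = 0.1594
OR = 0.0526 / 0.1594 = 0.33

OR: 0.33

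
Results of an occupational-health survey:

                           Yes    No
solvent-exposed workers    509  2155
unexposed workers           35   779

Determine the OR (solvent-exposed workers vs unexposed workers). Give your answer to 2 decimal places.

OR = (509 × 779) / (2155 × 35) = 396511/75425 ≈ 5.26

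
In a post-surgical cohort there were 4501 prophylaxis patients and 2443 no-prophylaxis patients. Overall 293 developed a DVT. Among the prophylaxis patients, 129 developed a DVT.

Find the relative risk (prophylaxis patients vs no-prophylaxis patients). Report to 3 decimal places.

prophylaxis patients without the outcome: 4501 − 129 = 4372
no-prophylaxis patients with the outcome: 293 − 129 = 164
no-prophylaxis patients without the outcome: 2443 − 164 = 2279
risk, prophylaxis patients = 129/4501 = 0.02866
risk, no-prophylaxis patients = 164/2443 = 0.06713
RR = 0.02866 / 0.06713 = 0.427

RR: 0.427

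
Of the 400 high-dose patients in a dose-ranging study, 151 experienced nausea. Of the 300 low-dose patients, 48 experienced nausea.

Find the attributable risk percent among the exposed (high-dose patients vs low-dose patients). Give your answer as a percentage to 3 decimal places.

AR% = 57.616%

risk, high-dose patients = 151/400 = 0.3775
risk, low-dose patients = 48/300 = 0.1600
AR% = (0.3775 − 0.1600) / 0.3775 = 0.5762 → 57.616%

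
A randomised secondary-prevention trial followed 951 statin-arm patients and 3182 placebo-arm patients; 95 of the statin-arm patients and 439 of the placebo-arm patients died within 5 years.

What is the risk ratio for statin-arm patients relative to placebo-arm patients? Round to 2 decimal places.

risk, statin-arm patients = 95/951 = 0.0999
risk, placebo-arm patients = 439/3182 = 0.1380
RR = 0.0999 / 0.1380 = 0.72

RR = 0.72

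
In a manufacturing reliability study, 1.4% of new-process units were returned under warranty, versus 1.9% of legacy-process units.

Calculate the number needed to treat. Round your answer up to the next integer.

200

absolute risk difference = 0.005000
1 / 0.005000 = 200.000 → round up → 200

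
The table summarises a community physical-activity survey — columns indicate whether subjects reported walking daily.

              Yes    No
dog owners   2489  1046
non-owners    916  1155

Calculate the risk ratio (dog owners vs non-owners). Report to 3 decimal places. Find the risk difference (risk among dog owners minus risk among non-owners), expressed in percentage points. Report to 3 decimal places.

RR = 1.592; RD = 26.180

risk, dog owners = 2489/3535 = 0.7041
risk, non-owners = 916/2071 = 0.4423
RR = 0.7041 / 0.4423 = 1.592
risk difference = 0.7041 − 0.4423 = 0.2618 → 26.180 percentage points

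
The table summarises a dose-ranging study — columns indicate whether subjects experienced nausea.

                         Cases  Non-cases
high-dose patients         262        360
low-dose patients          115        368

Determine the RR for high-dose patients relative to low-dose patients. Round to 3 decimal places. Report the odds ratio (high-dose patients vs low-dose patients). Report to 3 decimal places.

RR = 1.769; OR = 2.329

risk, high-dose patients = 262/622 = 0.4212
risk, low-dose patients = 115/483 = 0.2381
RR = 0.4212 / 0.2381 = 1.769
odds, high-dose patients = 262/360 = 0.7278
odds, low-dose patients = 115/368 = 0.3125
OR = 0.7278 / 0.3125 = 2.329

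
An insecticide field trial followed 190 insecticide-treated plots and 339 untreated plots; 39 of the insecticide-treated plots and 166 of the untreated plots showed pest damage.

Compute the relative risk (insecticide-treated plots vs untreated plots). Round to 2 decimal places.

risk, insecticide-treated plots = 39/190 = 0.2053
risk, untreated plots = 166/339 = 0.4897
RR = 0.2053 / 0.4897 = 0.42

0.42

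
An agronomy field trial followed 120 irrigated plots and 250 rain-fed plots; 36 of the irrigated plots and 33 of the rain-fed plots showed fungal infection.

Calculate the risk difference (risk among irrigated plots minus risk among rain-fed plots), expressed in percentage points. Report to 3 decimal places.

RD ≈ 16.800

risk, irrigated plots = 36/120 = 0.3000
risk, rain-fed plots = 33/250 = 0.1320
risk difference = 0.3000 − 0.1320 = 0.1680 → 16.800 percentage points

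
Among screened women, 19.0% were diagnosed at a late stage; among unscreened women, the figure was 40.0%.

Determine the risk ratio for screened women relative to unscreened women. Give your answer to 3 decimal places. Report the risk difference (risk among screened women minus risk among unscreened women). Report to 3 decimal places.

RR = 0.475; RD = -0.210

RR = 0.1900 / 0.4000 = 0.475
risk difference = 0.1900 − 0.4000 = -0.210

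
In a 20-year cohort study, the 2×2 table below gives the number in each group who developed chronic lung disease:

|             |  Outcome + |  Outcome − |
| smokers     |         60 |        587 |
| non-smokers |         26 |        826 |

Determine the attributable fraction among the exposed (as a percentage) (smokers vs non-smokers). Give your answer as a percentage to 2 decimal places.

AR% ≈ 67.09%

risk, smokers = 60/647 = 0.09274
risk, non-smokers = 26/852 = 0.03052
AR% = (0.09274 − 0.03052) / 0.09274 = 0.6709 → 67.09%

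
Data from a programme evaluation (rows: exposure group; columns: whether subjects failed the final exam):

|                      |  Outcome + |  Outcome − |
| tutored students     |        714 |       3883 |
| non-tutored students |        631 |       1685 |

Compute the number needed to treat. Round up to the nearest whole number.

9

risk, tutored students = 714/4597 = 0.155319
risk, non-tutored students = 631/2316 = 0.272453
absolute risk difference = 0.117134
1 / 0.117134 = 8.537 → round up → 9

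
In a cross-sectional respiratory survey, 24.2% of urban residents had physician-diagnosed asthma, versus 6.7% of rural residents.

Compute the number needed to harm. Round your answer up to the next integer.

NNH: 6

absolute risk difference = 0.175000
1 / 0.175000 = 5.714 → round up → 6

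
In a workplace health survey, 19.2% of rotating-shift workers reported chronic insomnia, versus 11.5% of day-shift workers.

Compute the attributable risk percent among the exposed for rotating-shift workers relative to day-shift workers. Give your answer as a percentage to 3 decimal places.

AR% = (0.1920 − 0.1150) / 0.1920 = 0.4010 → 40.104%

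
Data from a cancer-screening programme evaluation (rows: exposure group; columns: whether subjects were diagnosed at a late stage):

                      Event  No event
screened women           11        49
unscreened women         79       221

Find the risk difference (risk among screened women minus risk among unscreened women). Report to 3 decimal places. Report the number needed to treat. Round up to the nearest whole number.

risk, screened women = 11/60 = 0.1833
risk, unscreened women = 79/300 = 0.2633
risk difference = 0.1833 − 0.2633 = -0.080
absolute risk difference = 0.080000
1 / 0.080000 = 12.500 → round up → 13

RD = -0.080; NNT = 13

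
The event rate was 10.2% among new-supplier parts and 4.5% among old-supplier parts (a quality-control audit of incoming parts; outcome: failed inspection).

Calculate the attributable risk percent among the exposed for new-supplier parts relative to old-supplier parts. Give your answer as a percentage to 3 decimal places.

AR% = (0.10200 − 0.04500) / 0.10200 = 0.5588 → 55.882%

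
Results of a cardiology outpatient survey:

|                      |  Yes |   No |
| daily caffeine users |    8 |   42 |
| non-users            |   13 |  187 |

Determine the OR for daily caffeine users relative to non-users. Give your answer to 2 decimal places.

OR = (8 × 187) / (42 × 13) = 1496/546 ≈ 2.74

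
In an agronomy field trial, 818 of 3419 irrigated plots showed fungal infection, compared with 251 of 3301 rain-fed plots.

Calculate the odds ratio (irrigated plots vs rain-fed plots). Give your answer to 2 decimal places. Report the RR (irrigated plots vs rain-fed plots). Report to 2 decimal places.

OR = 3.82; RR = 3.15

odds, irrigated plots = 818/2601 = 0.3145
odds, rain-fed plots = 251/3050 = 0.0823
OR = 0.3145 / 0.0823 = 3.82
risk, irrigated plots = 818/3419 = 0.2393
risk, rain-fed plots = 251/3301 = 0.0760
RR = 0.2393 / 0.0760 = 3.15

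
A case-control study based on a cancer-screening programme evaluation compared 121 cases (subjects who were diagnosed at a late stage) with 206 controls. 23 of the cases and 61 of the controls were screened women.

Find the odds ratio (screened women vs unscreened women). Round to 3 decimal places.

OR = (23 × 145) / (61 × 98) = 3335/5978 ≈ 0.558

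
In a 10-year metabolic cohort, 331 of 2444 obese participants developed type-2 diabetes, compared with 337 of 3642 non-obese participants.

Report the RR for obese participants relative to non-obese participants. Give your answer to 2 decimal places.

RR: 1.46

risk, obese participants = 331/2444 = 0.1354
risk, non-obese participants = 337/3642 = 0.0925
RR = 0.1354 / 0.0925 = 1.46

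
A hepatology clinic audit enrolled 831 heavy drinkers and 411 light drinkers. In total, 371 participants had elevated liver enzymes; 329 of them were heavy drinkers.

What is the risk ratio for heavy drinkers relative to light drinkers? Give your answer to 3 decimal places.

3.874

heavy drinkers without the outcome: 831 − 329 = 502
light drinkers with the outcome: 371 − 329 = 42
light drinkers without the outcome: 411 − 42 = 369
risk, heavy drinkers = 329/831 = 0.3959
risk, light drinkers = 42/411 = 0.1022
RR = 0.3959 / 0.1022 = 3.874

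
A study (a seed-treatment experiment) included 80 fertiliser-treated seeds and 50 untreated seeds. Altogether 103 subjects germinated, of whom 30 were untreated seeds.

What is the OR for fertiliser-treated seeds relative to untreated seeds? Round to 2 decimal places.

fertiliser-treated seeds with the outcome: 103 − 30 = 73
fertiliser-treated seeds without the outcome: 80 − 73 = 7
untreated seeds without the outcome: 50 − 30 = 20
OR = (73 × 20) / (7 × 30) = 1460/210 ≈ 6.95

OR: 6.95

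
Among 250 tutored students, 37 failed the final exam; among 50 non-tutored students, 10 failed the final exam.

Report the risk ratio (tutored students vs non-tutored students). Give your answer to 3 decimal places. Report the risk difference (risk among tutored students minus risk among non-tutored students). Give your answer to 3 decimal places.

risk, tutored students = 37/250 = 0.1480
risk, non-tutored students = 10/50 = 0.2000
RR = 0.1480 / 0.2000 = 0.740
risk difference = 0.1480 − 0.2000 = -0.052

RR = 0.740; RD = -0.052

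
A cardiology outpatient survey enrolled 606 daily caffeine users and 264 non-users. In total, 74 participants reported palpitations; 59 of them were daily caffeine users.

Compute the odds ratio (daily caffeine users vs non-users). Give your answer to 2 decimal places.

daily caffeine users without the outcome: 606 − 59 = 547
non-users with the outcome: 74 − 59 = 15
non-users without the outcome: 264 − 15 = 249
OR = (59 × 249) / (547 × 15) = 14691/8205 ≈ 1.79

1.79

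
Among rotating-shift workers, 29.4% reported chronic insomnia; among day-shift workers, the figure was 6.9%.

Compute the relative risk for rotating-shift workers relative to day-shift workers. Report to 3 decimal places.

RR = 0.2940 / 0.0690 = 4.261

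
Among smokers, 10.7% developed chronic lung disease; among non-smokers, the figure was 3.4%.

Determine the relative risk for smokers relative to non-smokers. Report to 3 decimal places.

RR = 0.10700 / 0.03400 = 3.147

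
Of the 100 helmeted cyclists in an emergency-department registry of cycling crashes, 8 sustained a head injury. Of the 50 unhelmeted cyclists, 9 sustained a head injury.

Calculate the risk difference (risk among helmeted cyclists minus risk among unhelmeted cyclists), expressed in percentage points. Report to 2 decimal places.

risk, helmeted cyclists = 8/100 = 0.0800
risk, unhelmeted cyclists = 9/50 = 0.1800
risk difference = 0.0800 − 0.1800 = -0.1000 → -10.00 percentage points

-10.00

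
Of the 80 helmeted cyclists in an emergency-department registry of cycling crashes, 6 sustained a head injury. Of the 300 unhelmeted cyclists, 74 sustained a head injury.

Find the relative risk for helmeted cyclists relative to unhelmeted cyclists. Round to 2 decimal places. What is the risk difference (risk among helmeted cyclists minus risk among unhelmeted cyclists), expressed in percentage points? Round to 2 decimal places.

RR = 0.30; RD = -17.17

risk, helmeted cyclists = 6/80 = 0.0750
risk, unhelmeted cyclists = 74/300 = 0.2467
RR = 0.0750 / 0.2467 = 0.30
risk difference = 0.0750 − 0.2467 = -0.1717 → -17.17 percentage points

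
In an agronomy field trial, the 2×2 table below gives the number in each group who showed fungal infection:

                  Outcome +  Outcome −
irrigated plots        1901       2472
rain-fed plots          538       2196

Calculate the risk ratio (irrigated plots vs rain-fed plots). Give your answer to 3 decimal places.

risk, irrigated plots = 1901/4373 = 0.4347
risk, rain-fed plots = 538/2734 = 0.1968
RR = 0.4347 / 0.1968 = 2.209

RR ≈ 2.209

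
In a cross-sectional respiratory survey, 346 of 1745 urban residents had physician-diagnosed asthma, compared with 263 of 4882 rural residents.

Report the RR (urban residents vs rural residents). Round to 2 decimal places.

risk, urban residents = 346/1745 = 0.1983
risk, rural residents = 263/4882 = 0.0539
RR = 0.1983 / 0.0539 = 3.68

RR ≈ 3.68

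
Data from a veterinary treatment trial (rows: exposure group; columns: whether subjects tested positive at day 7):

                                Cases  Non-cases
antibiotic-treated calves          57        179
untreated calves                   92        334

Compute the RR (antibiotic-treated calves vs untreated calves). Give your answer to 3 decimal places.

risk, antibiotic-treated calves = 57/236 = 0.2415
risk, untreated calves = 92/426 = 0.2160
RR = 0.2415 / 0.2160 = 1.118

RR: 1.118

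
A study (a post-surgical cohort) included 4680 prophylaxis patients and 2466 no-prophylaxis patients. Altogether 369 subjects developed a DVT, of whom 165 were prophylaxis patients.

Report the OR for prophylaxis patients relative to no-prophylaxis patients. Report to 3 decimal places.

prophylaxis patients without the outcome: 4680 − 165 = 4515
no-prophylaxis patients with the outcome: 369 − 165 = 204
no-prophylaxis patients without the outcome: 2466 − 204 = 2262
OR = (165 × 2262) / (4515 × 204) = 373230/921060 ≈ 0.405

0.405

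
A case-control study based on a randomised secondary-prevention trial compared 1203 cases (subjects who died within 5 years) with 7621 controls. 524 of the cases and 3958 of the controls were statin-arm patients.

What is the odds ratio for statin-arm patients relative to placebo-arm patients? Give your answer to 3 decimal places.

odds, statin-arm patients = 524/3958 = 0.1324
odds, placebo-arm patients = 679/3663 = 0.1854
OR = 0.1324 / 0.1854 = 0.714

OR ≈ 0.714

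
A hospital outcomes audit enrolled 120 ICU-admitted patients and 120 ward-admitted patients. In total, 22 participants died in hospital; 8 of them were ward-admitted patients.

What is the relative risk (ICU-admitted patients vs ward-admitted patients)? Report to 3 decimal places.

ICU-admitted patients with the outcome: 22 − 8 = 14
ICU-admitted patients without the outcome: 120 − 14 = 106
ward-admitted patients without the outcome: 120 − 8 = 112
risk, ICU-admitted patients = 14/120 = 0.1167
risk, ward-admitted patients = 8/120 = 0.0667
RR = 0.1167 / 0.0667 = 1.750

RR: 1.750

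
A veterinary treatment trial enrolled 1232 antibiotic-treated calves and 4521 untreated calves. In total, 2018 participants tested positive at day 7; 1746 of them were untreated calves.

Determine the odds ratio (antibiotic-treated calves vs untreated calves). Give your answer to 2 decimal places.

0.45

antibiotic-treated calves with the outcome: 2018 − 1746 = 272
antibiotic-treated calves without the outcome: 1232 − 272 = 960
untreated calves without the outcome: 4521 − 1746 = 2775
OR = (272 × 2775) / (960 × 1746) = 754800/1676160 ≈ 0.45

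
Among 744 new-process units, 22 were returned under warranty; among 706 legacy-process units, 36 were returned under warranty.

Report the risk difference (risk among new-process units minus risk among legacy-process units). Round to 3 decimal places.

risk, new-process units = 22/744 = 0.02957
risk, legacy-process units = 36/706 = 0.05099
risk difference = 0.02957 − 0.05099 = -0.021

RD: -0.021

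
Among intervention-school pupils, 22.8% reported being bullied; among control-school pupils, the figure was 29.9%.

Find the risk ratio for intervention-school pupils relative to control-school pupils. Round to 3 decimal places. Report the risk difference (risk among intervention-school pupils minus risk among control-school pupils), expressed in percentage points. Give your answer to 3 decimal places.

RR = 0.2280 / 0.2990 = 0.763
risk difference = 0.2280 − 0.2990 = -0.0710 → -7.100 percentage points

RR = 0.763; RD = -7.100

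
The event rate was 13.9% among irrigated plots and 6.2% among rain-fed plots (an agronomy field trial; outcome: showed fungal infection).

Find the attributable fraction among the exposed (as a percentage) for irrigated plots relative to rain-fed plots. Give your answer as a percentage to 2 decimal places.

AR% = (0.1390 − 0.0620) / 0.1390 = 0.5540 → 55.40%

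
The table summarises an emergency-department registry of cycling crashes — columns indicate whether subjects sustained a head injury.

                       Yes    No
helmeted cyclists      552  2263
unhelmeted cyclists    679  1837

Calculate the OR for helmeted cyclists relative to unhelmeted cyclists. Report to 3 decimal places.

odds, helmeted cyclists = 552/2263 = 0.2439
odds, unhelmeted cyclists = 679/1837 = 0.3696
OR = 0.2439 / 0.3696 = 0.660

OR ≈ 0.660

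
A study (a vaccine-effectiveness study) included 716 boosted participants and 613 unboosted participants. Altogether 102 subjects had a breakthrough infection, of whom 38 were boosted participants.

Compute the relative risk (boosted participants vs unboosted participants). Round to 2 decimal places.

RR ≈ 0.51

boosted participants without the outcome: 716 − 38 = 678
unboosted participants with the outcome: 102 − 38 = 64
unboosted participants without the outcome: 613 − 64 = 549
risk, boosted participants = 38/716 = 0.0531
risk, unboosted participants = 64/613 = 0.1044
RR = 0.0531 / 0.1044 = 0.51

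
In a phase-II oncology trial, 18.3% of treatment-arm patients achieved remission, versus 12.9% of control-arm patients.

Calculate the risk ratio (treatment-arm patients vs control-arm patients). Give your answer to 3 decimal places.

RR = 0.1830 / 0.1290 = 1.419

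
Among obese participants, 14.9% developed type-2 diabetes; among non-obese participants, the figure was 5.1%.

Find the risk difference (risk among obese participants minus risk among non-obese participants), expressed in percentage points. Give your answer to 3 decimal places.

9.800

risk difference = 0.1490 − 0.0510 = 0.0980 → 9.800 percentage points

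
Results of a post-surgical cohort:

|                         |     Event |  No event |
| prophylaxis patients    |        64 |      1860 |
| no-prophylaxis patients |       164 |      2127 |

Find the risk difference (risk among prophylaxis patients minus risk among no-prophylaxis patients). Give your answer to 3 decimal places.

risk, prophylaxis patients = 64/1924 = 0.03326
risk, no-prophylaxis patients = 164/2291 = 0.07158
risk difference = 0.03326 − 0.07158 = -0.038

-0.038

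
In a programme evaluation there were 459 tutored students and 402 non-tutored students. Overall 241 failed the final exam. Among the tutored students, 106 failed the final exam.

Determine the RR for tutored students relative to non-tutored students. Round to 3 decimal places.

0.688

tutored students without the outcome: 459 − 106 = 353
non-tutored students with the outcome: 241 − 106 = 135
non-tutored students without the outcome: 402 − 135 = 267
risk, tutored students = 106/459 = 0.2309
risk, non-tutored students = 135/402 = 0.3358
RR = 0.2309 / 0.3358 = 0.688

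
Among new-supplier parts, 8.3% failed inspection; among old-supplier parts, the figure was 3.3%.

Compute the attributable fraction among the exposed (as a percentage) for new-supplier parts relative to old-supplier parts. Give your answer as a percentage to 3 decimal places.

AR% = (0.08300 − 0.03300) / 0.08300 = 0.6024 → 60.241%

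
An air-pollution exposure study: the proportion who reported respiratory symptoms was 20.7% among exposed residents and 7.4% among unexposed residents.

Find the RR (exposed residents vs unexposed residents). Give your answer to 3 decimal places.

RR = 0.2070 / 0.0740 = 2.797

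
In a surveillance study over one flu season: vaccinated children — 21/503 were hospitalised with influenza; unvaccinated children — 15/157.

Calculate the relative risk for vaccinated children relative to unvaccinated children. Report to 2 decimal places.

risk, vaccinated children = 21/503 = 0.04175
risk, unvaccinated children = 15/157 = 0.09554
RR = 0.04175 / 0.09554 = 0.44

RR ≈ 0.44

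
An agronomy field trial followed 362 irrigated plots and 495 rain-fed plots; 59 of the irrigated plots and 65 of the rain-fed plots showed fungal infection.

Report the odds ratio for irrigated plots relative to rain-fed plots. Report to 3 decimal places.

1.288

odds, irrigated plots = 59/303 = 0.1947
odds, rain-fed plots = 65/430 = 0.1512
OR = 0.1947 / 0.1512 = 1.288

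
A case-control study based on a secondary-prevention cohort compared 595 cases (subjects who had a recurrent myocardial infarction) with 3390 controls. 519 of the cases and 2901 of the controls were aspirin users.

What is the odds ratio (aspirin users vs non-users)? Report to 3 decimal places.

OR = (519 × 489) / (2901 × 76) = 253791/220476 ≈ 1.151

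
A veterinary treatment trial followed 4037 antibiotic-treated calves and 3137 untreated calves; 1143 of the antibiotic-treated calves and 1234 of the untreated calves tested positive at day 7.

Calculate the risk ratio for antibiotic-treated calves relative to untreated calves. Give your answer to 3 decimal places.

0.720

risk, antibiotic-treated calves = 1143/4037 = 0.2831
risk, untreated calves = 1234/3137 = 0.3934
RR = 0.2831 / 0.3934 = 0.720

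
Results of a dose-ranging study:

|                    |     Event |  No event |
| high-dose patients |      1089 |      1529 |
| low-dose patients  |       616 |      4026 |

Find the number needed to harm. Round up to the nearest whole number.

NNH: 4

risk, high-dose patients = 1089/2618 = 0.415966
risk, low-dose patients = 616/4642 = 0.132701
absolute risk difference = 0.283265
1 / 0.283265 = 3.530 → round up → 4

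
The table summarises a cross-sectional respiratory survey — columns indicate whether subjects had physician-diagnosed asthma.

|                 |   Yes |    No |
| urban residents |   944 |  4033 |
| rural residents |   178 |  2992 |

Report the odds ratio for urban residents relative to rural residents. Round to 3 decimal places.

OR = (944 × 2992) / (4033 × 178) = 2824448/717874 ≈ 3.934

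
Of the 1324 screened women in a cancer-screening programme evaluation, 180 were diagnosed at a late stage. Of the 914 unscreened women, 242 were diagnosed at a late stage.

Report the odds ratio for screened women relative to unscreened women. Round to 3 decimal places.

OR: 0.437

odds, screened women = 180/1144 = 0.1573
odds, unscreened women = 242/672 = 0.3601
OR = 0.1573 / 0.3601 = 0.437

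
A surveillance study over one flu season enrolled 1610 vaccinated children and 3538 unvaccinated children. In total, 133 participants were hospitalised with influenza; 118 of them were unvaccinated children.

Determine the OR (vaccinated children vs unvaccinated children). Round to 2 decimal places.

vaccinated children with the outcome: 133 − 118 = 15
vaccinated children without the outcome: 1610 − 15 = 1595
unvaccinated children without the outcome: 3538 − 118 = 3420
OR = (15 × 3420) / (1595 × 118) = 51300/188210 ≈ 0.27

0.27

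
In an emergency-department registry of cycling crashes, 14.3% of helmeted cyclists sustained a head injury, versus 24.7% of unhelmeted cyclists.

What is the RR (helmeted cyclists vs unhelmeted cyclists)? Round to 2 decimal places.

RR = 0.1430 / 0.2470 = 0.58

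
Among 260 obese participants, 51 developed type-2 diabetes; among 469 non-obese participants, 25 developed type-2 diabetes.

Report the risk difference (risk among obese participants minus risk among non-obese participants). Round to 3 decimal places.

0.143

risk, obese participants = 51/260 = 0.1962
risk, non-obese participants = 25/469 = 0.0533
risk difference = 0.1962 − 0.0533 = 0.143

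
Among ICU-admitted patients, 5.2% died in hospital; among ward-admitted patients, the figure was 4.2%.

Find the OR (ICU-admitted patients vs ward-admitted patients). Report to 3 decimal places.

OR = 1.251

odds, ICU-admitted patients = 0.05200/0.94800 = 0.05485
odds, ward-admitted patients = 0.04200/0.95800 = 0.04384
OR = 0.05485 / 0.04384 = 1.251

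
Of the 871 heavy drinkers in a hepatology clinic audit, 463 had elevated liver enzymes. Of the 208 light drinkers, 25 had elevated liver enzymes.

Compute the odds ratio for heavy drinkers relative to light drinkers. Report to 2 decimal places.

odds, heavy drinkers = 463/408 = 1.1348
odds, light drinkers = 25/183 = 0.1366
OR = 1.1348 / 0.1366 = 8.31

8.31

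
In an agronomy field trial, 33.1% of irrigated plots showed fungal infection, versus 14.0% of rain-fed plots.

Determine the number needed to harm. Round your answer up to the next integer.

NNH: 6

absolute risk difference = 0.191000
1 / 0.191000 = 5.236 → round up → 6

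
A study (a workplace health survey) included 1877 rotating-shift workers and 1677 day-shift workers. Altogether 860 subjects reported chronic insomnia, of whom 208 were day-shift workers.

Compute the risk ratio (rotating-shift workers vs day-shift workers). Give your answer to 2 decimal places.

2.80

rotating-shift workers with the outcome: 860 − 208 = 652
rotating-shift workers without the outcome: 1877 − 652 = 1225
day-shift workers without the outcome: 1677 − 208 = 1469
risk, rotating-shift workers = 652/1877 = 0.3474
risk, day-shift workers = 208/1677 = 0.1240
RR = 0.3474 / 0.1240 = 2.80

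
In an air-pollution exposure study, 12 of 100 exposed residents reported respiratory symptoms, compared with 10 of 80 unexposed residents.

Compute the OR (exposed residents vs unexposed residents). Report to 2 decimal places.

OR ≈ 0.95

odds, exposed residents = 12/88 = 0.1364
odds, unexposed residents = 10/70 = 0.1429
OR = 0.1364 / 0.1429 = 0.95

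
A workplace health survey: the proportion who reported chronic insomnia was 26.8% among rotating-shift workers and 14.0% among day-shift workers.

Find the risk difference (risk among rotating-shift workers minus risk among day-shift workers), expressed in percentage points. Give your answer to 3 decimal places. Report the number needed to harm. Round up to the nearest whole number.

risk difference = 0.2680 − 0.1400 = 0.1280 → 12.800 percentage points
absolute risk difference = 0.128000
1 / 0.128000 = 7.812 → round up → 8

RD = 12.800; NNH = 8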